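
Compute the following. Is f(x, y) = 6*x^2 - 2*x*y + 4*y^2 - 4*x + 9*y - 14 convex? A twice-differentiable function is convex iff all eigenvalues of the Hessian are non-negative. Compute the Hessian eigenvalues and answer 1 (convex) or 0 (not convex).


The Hessian of f(x,y) = 6*x^2 - 2*x*y + 4*y^2 - 4*x + 9*y - 14 is:
H = [[12, -2], [-2, 8]]
Trace = 12 + 8 = 20
Determinant = 12*8 - (-2)^2 = 92
Discriminant = (20)^2 - 4*92 = 32.0
Eigenvalues: lambda_1 = 7.1716, lambda_2 = 12.8284
The function is convex.

1


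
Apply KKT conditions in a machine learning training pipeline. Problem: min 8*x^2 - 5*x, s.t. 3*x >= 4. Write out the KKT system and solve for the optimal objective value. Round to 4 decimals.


Step 1: Try lambda = 0 (constraint inactive).
x_unc = 5/(2*8) = 0.3125
Check: 3*0.3125 = 0.9375 < 4 -- violated!
Step 2: Constraint must be active: 3*x = 4
x* = 4/3 = 1.3333 (rounded; the exact value 4/3 is used below)
lambda = (2*8*(4/3) - 5)/3 = 5.4444
Step 3: Compute optimal value.
f(x*) = 8*(4/3)^2 - 5*(4/3) = 7.5556


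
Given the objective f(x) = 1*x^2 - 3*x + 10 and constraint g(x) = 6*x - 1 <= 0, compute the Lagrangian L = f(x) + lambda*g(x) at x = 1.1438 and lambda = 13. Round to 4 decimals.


Step 1: Evaluate f(x).
f(1.1438) = 1*1.1438^2 - 3*1.1438 + 10 = 7.8769
Step 2: Evaluate g(x).
g(1.1438) = 6*1.1438 - 1 = 5.8628
Step 3: Compute Lagrangian.
L = 7.8769 + 13*5.8628 = 84.0933


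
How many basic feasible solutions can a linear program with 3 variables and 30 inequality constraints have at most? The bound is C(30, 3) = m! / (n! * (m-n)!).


Each vertex corresponds to some choice of n active constraints out of m, so the number of vertices is at most C(m, n) = m! / (n!(m-n)!).
m = 30, n = 3
Numerator: 30 * 29 * 28
Denominator: 3! = 6
C(30, 3) = 4060


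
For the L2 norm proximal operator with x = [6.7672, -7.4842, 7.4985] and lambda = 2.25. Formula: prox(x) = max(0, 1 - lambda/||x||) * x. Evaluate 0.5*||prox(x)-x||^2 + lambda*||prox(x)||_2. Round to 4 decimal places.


Step 1: Compute ||x||.
||x|| = 12.5712
Step 2: Compute scaling factor.
scale = max(0, 1 - 2.25/12.5712) = 0.821
Step 3: prox(x) = [5.556, -6.1447, 6.1564]
||prox(x)|| = 10.3212
Step 4: Proximal objective.
0.5*||prox-x||^2 = 2.5313
lambda*||prox|| = 23.2227
Total = 25.754


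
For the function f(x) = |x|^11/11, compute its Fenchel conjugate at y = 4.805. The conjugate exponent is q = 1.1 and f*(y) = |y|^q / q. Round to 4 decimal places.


The conjugate exponent q satisfies 1/p + 1/q = 1.
p = 11, so q = 11/(11 - 1) = 1.1
|y|^q = 4.805^1.1 = 5.6216
f*(4.805) = 5.6216 / 1.1 = 5.1106


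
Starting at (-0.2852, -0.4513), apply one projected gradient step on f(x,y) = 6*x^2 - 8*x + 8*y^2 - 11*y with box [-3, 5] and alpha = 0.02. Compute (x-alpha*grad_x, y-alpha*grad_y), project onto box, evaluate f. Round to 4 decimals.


Step 1: Compute gradient at (-0.2852, -0.4513).
grad_x = 2*6*-0.2852 - 8 = -11.4224
grad_y = 2*8*-0.4513 - 11 = -18.2208
Step 2: Gradient step.
x_raw = -0.2852 - 0.02*-11.4224 = -0.0568
y_raw = -0.4513 - 0.02*-18.2208 = -0.0869
Step 3: Project onto [-3, 5].
x_proj = clip(-0.0568) = -0.0568
y_proj = clip(-0.0869) = -0.0869
Step 4: Evaluate f.
f(-0.0568, -0.0869) = 1.4895


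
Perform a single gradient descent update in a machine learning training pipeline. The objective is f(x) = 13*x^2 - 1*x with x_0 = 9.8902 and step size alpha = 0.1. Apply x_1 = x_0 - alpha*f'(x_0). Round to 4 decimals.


We compute the gradient at x_0 and apply the update.
f'(x) = 26*x - 1
f'(9.8902) = 26*9.8902 - 1 = 256.1452
x_1 = 9.8902 - 0.1*256.1452 = -15.7243


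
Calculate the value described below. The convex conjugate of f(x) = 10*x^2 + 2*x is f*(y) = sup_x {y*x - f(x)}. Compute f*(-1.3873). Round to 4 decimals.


f*(y) = sup_x {y*x - a*x^2 - b*x} = sup_x {(y-b)*x - a*x^2}
FOC: (y - b) - 2a*x = 0 => x* = (y - b)/(2a)
x* = (-1.3873 - 2)/(2*10) = -0.1694
f*(-1.3873) = (y-b)^2/(4a) = (-1.3873 - 2)^2/(4*10)
= 11.4738/40 = 0.2868


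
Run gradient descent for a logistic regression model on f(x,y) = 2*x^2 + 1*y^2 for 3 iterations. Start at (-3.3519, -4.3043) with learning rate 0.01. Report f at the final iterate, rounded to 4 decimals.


Gradient descent on f(x,y) = 2*x^2 + 1*y^2.
Starting point: (-3.3519, -4.3043), alpha = 0.01
Step 1: grad_x = 2*2*-3.3519 = -13.4076, grad_y = 2*1*-4.3043 = -8.6086
  x_1 = -3.3519 - 0.01*-13.4076 = -3.2178
  y_1 = -4.3043 - 0.01*-8.6086 = -4.2182
Step 2: grad_x = 2*2*-3.2178 = -12.8713, grad_y = 2*1*-4.2182 = -8.4364
  x_2 = -3.2178 - 0.01*-12.8713 = -3.0891
  y_2 = -4.2182 - 0.01*-8.4364 = -4.1338
Step 3: grad_x = 2*2*-3.0891 = -12.3564, grad_y = 2*1*-4.1338 = -8.2677
  x_3 = -3.0891 - 0.01*-12.3564 = -2.9655
  y_3 = -4.1338 - 0.01*-8.2677 = -4.0512
f(-2.9655, -4.0512) = 2*(-2.9655)^2 + 1*(-4.0512)^2 = 34.0009


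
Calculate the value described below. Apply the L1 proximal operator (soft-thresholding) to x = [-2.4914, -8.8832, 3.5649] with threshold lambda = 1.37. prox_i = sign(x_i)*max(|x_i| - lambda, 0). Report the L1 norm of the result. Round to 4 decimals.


Soft-thresholding with lambda = 1.37:
prox(-2.4914) = sign(-2.4914)*max(|-2.4914| - 1.37, 0) = -1.1214
prox(-8.8832) = sign(-8.8832)*max(|-8.8832| - 1.37, 0) = -7.5132
prox(3.5649) = sign(3.5649)*max(|3.5649| - 1.37, 0) = 2.1949
prox(x) = [-1.1214, -7.5132, 2.1949]
||prox(x)||_1 = 1.1214 + 7.5132 + 2.1949 = 10.8295


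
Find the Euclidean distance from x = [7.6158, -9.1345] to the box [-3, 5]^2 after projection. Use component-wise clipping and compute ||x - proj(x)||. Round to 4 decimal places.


Project each component onto [-3, 5].
clip(7.6158) = 5.0, clip(-9.1345) = -3.0
Projection = [5.0, -3.0]
Squared diffs: [6.8424, 37.6321]
Distance = sqrt(44.4745) = 6.6689


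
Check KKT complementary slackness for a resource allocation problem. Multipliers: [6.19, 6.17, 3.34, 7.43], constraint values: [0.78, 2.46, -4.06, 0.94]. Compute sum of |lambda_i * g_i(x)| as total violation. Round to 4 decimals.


KKT complementary slackness check:
lambda_1 * g_1 = 6.19 * 0.78 = 4.8282
lambda_2 * g_2 = 6.17 * 2.46 = 15.1782
lambda_3 * g_3 = 3.34 * -4.06 = -13.5604
lambda_4 * g_4 = 7.43 * 0.94 = 6.9842
Total violation = 4.8282 + 15.1782 + 13.5604 + 6.9842 = 40.551


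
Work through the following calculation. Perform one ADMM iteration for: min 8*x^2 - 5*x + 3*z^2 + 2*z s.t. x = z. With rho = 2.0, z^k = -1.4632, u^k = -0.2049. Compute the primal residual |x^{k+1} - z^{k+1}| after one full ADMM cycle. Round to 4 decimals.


ADMM iteration with rho = 2.0, z^k = -1.4632, u^k = -0.2049
Step 1: x-update.
Minimize 8*x^2 - 5*x + (2.0/2)*(x + 1.4632 - 0.2049)^2
FOC: (2*8 + 2.0)*x = 5 + 2.0*(-1.4632 + 0.2049)
x^{k+1} = 0.138
Step 2: z-update.
Minimize 3*z^2 + 2*z + (2.0/2)*(0.138 - z - 0.2049)^2
FOC: (2*3 + 2.0)*z = -2 + 2.0*(0.138 - 0.2049)
z^{k+1} = -0.2667
Step 3: u-update.
u^{k+1} = -0.2049 + 0.138 + 0.2667 = 0.1998
Step 4: Primal residual = |0.138 + 0.2667| = 0.4047


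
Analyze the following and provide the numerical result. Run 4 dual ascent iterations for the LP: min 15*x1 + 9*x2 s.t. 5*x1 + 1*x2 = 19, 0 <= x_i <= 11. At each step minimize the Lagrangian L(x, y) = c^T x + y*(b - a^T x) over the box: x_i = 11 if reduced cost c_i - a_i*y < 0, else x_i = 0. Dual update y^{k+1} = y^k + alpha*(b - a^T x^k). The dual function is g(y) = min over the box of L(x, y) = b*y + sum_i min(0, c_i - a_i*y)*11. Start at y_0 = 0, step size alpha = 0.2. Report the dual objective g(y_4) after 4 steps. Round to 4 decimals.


Dual ascent for LP: min 15*x1 + 9*x2, 5*x1 + 1*x2 = 19, 0 <= x_i <= 11
Step 1: y^k = 0.0, reduced costs: (15.0, 9.0)
  x^k = (0.0, 0.0), subgradient = b - a^T x = 19.0
  y^{k+1} = 0.0 + 0.2*19.0 = 3.8
Step 2: y^k = 3.8, reduced costs: (-4.0, 5.2)
  x^k = (11.0, 0.0), subgradient = b - a^T x = -36.0
  y^{k+1} = 3.8 + 0.2*-36.0 = -3.4
Step 3: y^k = -3.4, reduced costs: (32.0, 12.4)
  x^k = (0.0, 0.0), subgradient = b - a^T x = 19.0
  y^{k+1} = -3.4 + 0.2*19.0 = 0.4
Step 4: y^k = 0.4, reduced costs: (13.0, 8.6)
  x^k = (0.0, 0.0), subgradient = b - a^T x = 19.0
  y^{k+1} = 0.4 + 0.2*19.0 = 4.2
Dual objective at y_4 = 4.2: reduced costs (-6.0, 4.8), box minimizer x = (11.0, 0.0)
g(y_4) = b*y + (c1 - a1*y)*x1 + (c2 - a2*y)*x2 = 19*4.2 + (-6.0)*11.0 + 4.8*0.0 = 79.8 - 66.0 + 0.0 = 13.8


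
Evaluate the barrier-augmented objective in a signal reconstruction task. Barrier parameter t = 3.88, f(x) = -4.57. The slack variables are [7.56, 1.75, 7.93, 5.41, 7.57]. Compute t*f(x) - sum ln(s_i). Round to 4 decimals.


Step 1: Compute log-barrier.
ln values: [2.0229, 0.5596, 2.0707, 1.6882, 2.0242]
phi = -(2.0229 + 0.5596 + 2.0707 + 1.6882 + 2.0242) = -8.3656
Step 2: Compute augmented objective.
t*f(x) = 3.88*-4.57 = -17.7316
Total = -17.7316 - 8.3656 = -26.0972


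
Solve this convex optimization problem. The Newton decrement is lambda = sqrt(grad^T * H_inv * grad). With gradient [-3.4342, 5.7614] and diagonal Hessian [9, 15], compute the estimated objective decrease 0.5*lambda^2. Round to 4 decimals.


Step 1: H is diagonal, so H^(-1) * g = [-0.3816, 0.3841].
Step 2: g^T H^(-1) g = sum_i g_i^2 / H_ii
  = (-3.4342)^2/9 + (5.7614)^2/15
  = 1.3104 + 2.2129 = 3.5233
Step 3: Objective decrease = 0.5 * g^T H^(-1) g = 1.7617


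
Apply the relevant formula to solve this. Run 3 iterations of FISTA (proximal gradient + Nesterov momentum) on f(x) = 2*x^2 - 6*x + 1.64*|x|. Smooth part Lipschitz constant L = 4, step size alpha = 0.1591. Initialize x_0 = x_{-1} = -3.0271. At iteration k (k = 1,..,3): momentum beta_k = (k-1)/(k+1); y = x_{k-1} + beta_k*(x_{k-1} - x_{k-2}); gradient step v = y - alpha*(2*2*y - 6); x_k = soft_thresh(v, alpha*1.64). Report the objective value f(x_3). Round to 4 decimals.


FISTA on f(x) = 2*x^2 - 6*x + 1.64*|x|
L = 4, alpha = 0.1591
Iteration 1: beta = 0.0, y = -3.0271 + 0.0*(-3.0271 + 3.0271) = -3.0271
  grad(y) = -18.1084, v = y - alpha*grad = -0.1461
  prox(v) = soft_thresh(-0.1461, 0.2609) = 0.0
Iteration 2: beta = 0.3333, y = 0.0 + 0.3333*(0.0 + 3.0271) = 1.009
  grad(y) = -1.9639, v = y - alpha*grad = 1.3215
  prox(v) = soft_thresh(1.3215, 0.2609) = 1.0606
Iteration 3: beta = 0.5, y = 1.0606 + 0.5*(1.0606 - 0.0) = 1.5908
  grad(y) = 0.3634, v = y - alpha*grad = 1.533
  prox(v) = soft_thresh(1.533, 0.2609) = 1.2721
f(x_3) = 2*1.2721^2 - 6*1.2721 + 1.64*|1.2721| = -2.3099


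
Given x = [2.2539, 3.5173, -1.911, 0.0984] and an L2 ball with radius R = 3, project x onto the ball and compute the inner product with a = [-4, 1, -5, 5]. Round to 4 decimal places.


Step 1: Compute ||x|| (intermediates to 6 decimals).
||x|| = sqrt(2.2539^2 + 3.5173^2 + (-1.911)^2 + 0.0984^2) = 4.594896
Step 2: Project.
Since ||x|| > R, scale = R/||x|| = 3/4.594896 = 0.652898, proj(x) = scale * x
proj(x) = [1.471567, 2.296438, -1.247688, 0.064245]
Step 3: Dot product.
a^T * proj(x) = -4*1.471567 + 1*2.296438 - 5*(-1.247688) + 5*0.064245 = 2.9698


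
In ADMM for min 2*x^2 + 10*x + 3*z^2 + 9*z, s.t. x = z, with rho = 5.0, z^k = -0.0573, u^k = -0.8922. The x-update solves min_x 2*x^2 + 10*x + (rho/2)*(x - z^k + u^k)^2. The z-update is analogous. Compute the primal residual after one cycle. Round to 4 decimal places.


ADMM iteration with rho = 5.0, z^k = -0.0573, u^k = -0.8922
Step 1: x-update.
Minimize 2*x^2 + 10*x + (5.0/2)*(x + 0.0573 - 0.8922)^2
FOC: (2*2 + 5.0)*x = -10 + 5.0*(-0.0573 + 0.8922)
x^{k+1} = -0.6473
Step 2: z-update.
Minimize 3*z^2 + 9*z + (5.0/2)*(-0.6473 - z - 0.8922)^2
FOC: (2*3 + 5.0)*z = -9 + 5.0*(-0.6473 - 0.8922)
z^{k+1} = -1.5179
Step 3: u-update.
u^{k+1} = -0.8922 - 0.6473 + 1.5179 = -0.0215
Step 4: Primal residual = |-0.6473 + 1.5179| = 0.8707


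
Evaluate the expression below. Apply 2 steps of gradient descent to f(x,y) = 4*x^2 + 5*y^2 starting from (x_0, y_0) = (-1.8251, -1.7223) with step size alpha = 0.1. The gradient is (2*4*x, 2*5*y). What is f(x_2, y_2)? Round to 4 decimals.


Gradient descent on f(x,y) = 4*x^2 + 5*y^2.
Starting point: (-1.8251, -1.7223), alpha = 0.1
Step 1: grad_x = 2*4*-1.8251 = -14.6008, grad_y = 2*5*-1.7223 = -17.223
  x_1 = -1.8251 - 0.1*-14.6008 = -0.365
  y_1 = -1.7223 - 0.1*-17.223 = 0.0
Step 2: grad_x = 2*4*-0.365 = -2.9202, grad_y = 2*5*0.0 = 0.0
  x_2 = -0.365 - 0.1*-2.9202 = -0.073
  y_2 = 0.0 - 0.1*0.0 = 0.0
f(-0.073, 0.0) = 4*(-0.073)^2 + 5*0.0^2 = 0.0213


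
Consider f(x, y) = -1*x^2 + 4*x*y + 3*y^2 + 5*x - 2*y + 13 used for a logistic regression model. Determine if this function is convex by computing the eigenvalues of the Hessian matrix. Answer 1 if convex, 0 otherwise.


The Hessian of f(x,y) = -1*x^2 + 4*x*y + 3*y^2 + 5*x - 2*y + 13 is:
H = [[-2, 4], [4, 6]]
Trace = -2 + 6 = 4
Determinant = -2*6 - (4)^2 = -28
Discriminant = (4)^2 - 4*-28 = 128.0
Eigenvalues: lambda_1 = -3.6569, lambda_2 = 7.6569
The function is not convex.

0


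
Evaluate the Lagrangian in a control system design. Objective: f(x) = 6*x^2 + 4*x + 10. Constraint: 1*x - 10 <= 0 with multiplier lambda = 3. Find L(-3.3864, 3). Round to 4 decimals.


Step 1: Evaluate f(x).
f(-3.3864) = 6*(-3.3864)^2 + 4*(-3.3864) + 10 = 65.2606
Step 2: Evaluate g(x).
g(-3.3864) = 1*-3.3864 - 10 = -13.3864
Step 3: Compute Lagrangian.
L = 65.2606 + 3*-13.3864 = 25.1014


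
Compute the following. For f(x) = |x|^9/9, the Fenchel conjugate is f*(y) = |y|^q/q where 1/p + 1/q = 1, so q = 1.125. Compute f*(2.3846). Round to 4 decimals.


The conjugate exponent q satisfies 1/p + 1/q = 1.
p = 9, so q = 9/(9 - 1) = 1.125
|y|^q = 2.3846^1.125 = 2.6582
f*(2.3846) = 2.6582 / 1.125 = 2.3629


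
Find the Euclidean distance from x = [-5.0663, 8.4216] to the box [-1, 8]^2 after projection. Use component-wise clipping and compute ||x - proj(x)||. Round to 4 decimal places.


Project each component onto [-1, 8].
clip(-5.0663) = -1.0, clip(8.4216) = 8.0
Projection = [-1.0, 8.0]
Squared diffs: [16.5348, 0.1777]
Distance = sqrt(16.7125) = 4.0881


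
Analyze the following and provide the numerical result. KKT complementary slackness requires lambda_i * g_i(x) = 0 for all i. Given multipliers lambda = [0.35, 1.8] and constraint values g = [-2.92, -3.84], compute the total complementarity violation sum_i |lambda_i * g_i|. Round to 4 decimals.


KKT complementary slackness check:
lambda_1 * g_1 = 0.35 * -2.92 = -1.022
lambda_2 * g_2 = 1.8 * -3.84 = -6.912
Total violation = 1.022 + 6.912 = 7.934


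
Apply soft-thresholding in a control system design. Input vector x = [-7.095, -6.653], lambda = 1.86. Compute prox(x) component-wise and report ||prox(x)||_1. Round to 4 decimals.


Soft-thresholding with lambda = 1.86:
prox(-7.095) = sign(-7.095)*max(|-7.095| - 1.86, 0) = -5.235
prox(-6.653) = sign(-6.653)*max(|-6.653| - 1.86, 0) = -4.793
prox(x) = [-5.235, -4.793]
||prox(x)||_1 = 5.235 + 4.793 = 10.028


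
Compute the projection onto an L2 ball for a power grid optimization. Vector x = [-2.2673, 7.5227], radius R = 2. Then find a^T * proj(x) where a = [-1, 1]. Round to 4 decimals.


Step 1: Compute ||x|| (intermediates to 6 decimals).
||x|| = sqrt((-2.2673)^2 + 7.5227^2) = 7.85695
Step 2: Project.
Since ||x|| > R, scale = R/||x|| = 2/7.85695 = 0.254552, proj(x) = scale * x
proj(x) = [-0.577146, 1.914918]
Step 3: Dot product.
a^T * proj(x) = -1*(-0.577146) + 1*1.914918 = 2.4921


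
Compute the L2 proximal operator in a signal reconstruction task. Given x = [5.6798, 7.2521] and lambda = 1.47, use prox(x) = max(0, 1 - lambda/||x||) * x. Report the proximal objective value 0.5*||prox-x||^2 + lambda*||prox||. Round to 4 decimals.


Step 1: Compute ||x||.
||x|| = 9.2116
Step 2: Compute scaling factor.
scale = max(0, 1 - 1.47/9.2116) = 0.8404
Step 3: prox(x) = [4.7734, 6.0948]
||prox(x)|| = 7.7416
Step 4: Proximal objective.
0.5*||prox-x||^2 = 1.0805
lambda*||prox|| = 11.3802
Total = 12.4606


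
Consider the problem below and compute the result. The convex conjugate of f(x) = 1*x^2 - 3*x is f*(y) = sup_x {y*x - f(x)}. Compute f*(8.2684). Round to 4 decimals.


f*(y) = sup_x {y*x - a*x^2 - b*x} = sup_x {(y-b)*x - a*x^2}
FOC: (y - b) - 2a*x = 0 => x* = (y - b)/(2a)
x* = (8.2684 + 3)/(2*1) = 5.6342
f*(8.2684) = (y-b)^2/(4a) = (8.2684 + 3)^2/(4*1)
= 126.9768/4 = 31.7442


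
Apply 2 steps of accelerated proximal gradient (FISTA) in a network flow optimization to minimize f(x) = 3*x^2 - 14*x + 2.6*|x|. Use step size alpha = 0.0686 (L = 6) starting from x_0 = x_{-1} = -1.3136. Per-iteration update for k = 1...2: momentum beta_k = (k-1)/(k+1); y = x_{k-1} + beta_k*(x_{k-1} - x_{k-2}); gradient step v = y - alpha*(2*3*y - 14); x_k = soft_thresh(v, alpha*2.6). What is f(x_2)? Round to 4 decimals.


FISTA on f(x) = 3*x^2 - 14*x + 2.6*|x|
L = 6, alpha = 0.0686
Iteration 1: beta = 0.0, y = -1.3136 + 0.0*(-1.3136 + 1.3136) = -1.3136
  grad(y) = -21.8816, v = y - alpha*grad = 0.1875
  prox(v) = soft_thresh(0.1875, 0.1784) = 0.0091
Iteration 2: beta = 0.3333, y = 0.0091 + 0.3333*(0.0091 + 1.3136) = 0.45
  grad(y) = -11.2999, v = y - alpha*grad = 1.2252
  prox(v) = soft_thresh(1.2252, 0.1784) = 1.0468
f(x_2) = 3*1.0468^2 - 14*1.0468 + 2.6*|1.0468| = -8.6463


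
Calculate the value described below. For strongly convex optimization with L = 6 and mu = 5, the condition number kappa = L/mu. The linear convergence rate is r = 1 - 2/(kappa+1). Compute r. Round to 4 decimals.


Step 1: Compute the condition number.
kappa = L/mu = 6/5 = 1.2
Step 2: Compute the convergence rate.
r = 1 - 2/(kappa + 1) = 1 - 2*mu/(L + mu) = (L - mu)/(L + mu) = 1/11 = 0.0909


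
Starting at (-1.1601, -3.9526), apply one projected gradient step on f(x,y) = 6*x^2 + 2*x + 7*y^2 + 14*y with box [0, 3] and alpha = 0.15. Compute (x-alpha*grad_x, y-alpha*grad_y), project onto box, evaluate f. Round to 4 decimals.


Step 1: Compute gradient at (-1.1601, -3.9526).
grad_x = 2*6*-1.1601 + 2 = -11.9212
grad_y = 2*7*-3.9526 + 14 = -41.3364
Step 2: Gradient step.
x_raw = -1.1601 - 0.15*-11.9212 = 0.6281
y_raw = -3.9526 - 0.15*-41.3364 = 2.2479
Step 3: Project onto [0, 3].
x_proj = clip(0.6281) = 0.6281
y_proj = clip(2.2479) = 2.2479
Step 4: Evaluate f.
f(0.6281, 2.2479) = 70.4632


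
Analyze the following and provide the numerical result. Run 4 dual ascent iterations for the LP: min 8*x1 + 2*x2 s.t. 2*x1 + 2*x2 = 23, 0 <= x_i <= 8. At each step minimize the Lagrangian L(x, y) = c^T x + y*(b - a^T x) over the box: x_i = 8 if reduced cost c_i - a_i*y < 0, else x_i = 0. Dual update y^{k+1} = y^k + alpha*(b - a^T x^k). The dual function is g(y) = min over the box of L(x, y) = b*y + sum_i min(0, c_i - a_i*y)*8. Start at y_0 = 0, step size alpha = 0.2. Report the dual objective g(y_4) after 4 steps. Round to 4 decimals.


Dual ascent for LP: min 8*x1 + 2*x2, 2*x1 + 2*x2 = 23, 0 <= x_i <= 8
Step 1: y^k = 0.0, reduced costs: (8.0, 2.0)
  x^k = (0.0, 0.0), subgradient = b - a^T x = 23.0
  y^{k+1} = 0.0 + 0.2*23.0 = 4.6
Step 2: y^k = 4.6, reduced costs: (-1.2, -7.2)
  x^k = (8.0, 8.0), subgradient = b - a^T x = -9.0
  y^{k+1} = 4.6 + 0.2*-9.0 = 2.8
Step 3: y^k = 2.8, reduced costs: (2.4, -3.6)
  x^k = (0.0, 8.0), subgradient = b - a^T x = 7.0
  y^{k+1} = 2.8 + 0.2*7.0 = 4.2
Step 4: y^k = 4.2, reduced costs: (-0.4, -6.4)
  x^k = (8.0, 8.0), subgradient = b - a^T x = -9.0
  y^{k+1} = 4.2 + 0.2*-9.0 = 2.4
Dual objective at y_4 = 2.4: reduced costs (3.2, -2.8), box minimizer x = (0.0, 8.0)
g(y_4) = b*y + (c1 - a1*y)*x1 + (c2 - a2*y)*x2 = 23*2.4 + 3.2*0.0 + (-2.8)*8.0 = 55.2 + 0.0 - 22.4 = 32.8


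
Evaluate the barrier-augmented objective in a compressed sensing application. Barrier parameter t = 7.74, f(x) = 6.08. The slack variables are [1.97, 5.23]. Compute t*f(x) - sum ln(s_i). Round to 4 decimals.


Step 1: Compute log-barrier.
ln values: [0.678, 1.6544]
phi = -(0.678 + 1.6544) = -2.3324
Step 2: Compute augmented objective.
t*f(x) = 7.74*6.08 = 47.0592
Total = 47.0592 - 2.3324 = 44.7268


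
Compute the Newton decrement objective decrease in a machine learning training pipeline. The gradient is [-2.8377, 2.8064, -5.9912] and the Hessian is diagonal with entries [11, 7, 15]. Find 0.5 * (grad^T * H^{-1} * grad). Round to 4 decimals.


Step 1: H is diagonal, so H^(-1) * g = [-0.258, 0.4009, -0.3994].
Step 2: g^T H^(-1) g = sum_i g_i^2 / H_ii
  = (-2.8377)^2/11 + (2.8064)^2/7 + (-5.9912)^2/15
  = 0.732 + 1.1251 + 2.393 = 4.2501
Step 3: Objective decrease = 0.5 * g^T H^(-1) g = 2.1251


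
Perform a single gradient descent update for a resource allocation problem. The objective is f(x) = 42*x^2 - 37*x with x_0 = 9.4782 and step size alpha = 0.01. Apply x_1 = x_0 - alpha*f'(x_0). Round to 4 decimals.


We compute the gradient at x_0 and apply the update.
f'(x) = 84*x - 37
f'(9.4782) = 84*9.4782 - 37 = 759.1688
x_1 = 9.4782 - 0.01*759.1688 = 1.8865


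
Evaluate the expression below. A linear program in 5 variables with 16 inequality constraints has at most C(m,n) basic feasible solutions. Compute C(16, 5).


Each vertex corresponds to some choice of n active constraints out of m, so the number of vertices is at most C(m, n) = m! / (n!(m-n)!).
m = 16, n = 5
Numerator: 16 * 15 * 14 * 13 * 12
Denominator: 5! = 120
C(16, 5) = 4368


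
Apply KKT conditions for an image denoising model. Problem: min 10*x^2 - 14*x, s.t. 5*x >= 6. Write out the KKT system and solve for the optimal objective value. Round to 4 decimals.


Step 1: Try lambda = 0 (constraint inactive).
x_unc = 14/(2*10) = 0.7
Check: 5*0.7 = 3.5 < 6 -- violated!
Step 2: Constraint must be active: 5*x = 6
x* = 6/5 = 1.2
lambda = (2*10*1.2 - 14)/5 = 2.0
Step 3: Compute optimal value.
f(x*) = 10*1.2^2 - 14*1.2 = -2.4


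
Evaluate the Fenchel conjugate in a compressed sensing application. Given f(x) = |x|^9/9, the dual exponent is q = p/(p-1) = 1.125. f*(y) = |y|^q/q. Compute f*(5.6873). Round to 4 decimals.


The conjugate exponent q satisfies 1/p + 1/q = 1.
p = 9, so q = 9/(9 - 1) = 1.125
|y|^q = 5.6873^1.125 = 7.0676
f*(5.6873) = 7.0676 / 1.125 = 6.2823


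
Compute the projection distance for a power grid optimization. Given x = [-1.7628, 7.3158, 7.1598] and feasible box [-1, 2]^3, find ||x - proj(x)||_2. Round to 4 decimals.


Project each component onto [-1, 2].
clip(-1.7628) = -1.0, clip(7.3158) = 2.0, clip(7.1598) = 2.0
Projection = [-1.0, 2.0, 2.0]
Squared diffs: [0.5819, 28.2577, 26.6235]
Distance = sqrt(55.4631) = 7.4474


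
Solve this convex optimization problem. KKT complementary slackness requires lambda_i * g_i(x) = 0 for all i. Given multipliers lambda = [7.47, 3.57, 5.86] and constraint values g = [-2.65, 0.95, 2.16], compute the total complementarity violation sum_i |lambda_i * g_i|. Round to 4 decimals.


KKT complementary slackness check:
lambda_1 * g_1 = 7.47 * -2.65 = -19.7955
lambda_2 * g_2 = 3.57 * 0.95 = 3.3915
lambda_3 * g_3 = 5.86 * 2.16 = 12.6576
Total violation = 19.7955 + 3.3915 + 12.6576 = 35.8446


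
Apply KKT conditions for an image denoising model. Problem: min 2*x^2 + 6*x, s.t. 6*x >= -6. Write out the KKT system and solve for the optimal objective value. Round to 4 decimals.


Step 1: Try lambda = 0 (constraint inactive).
x_unc = -6/(2*2) = -1.5
Check: 6*-1.5 = -9.0 < -6 -- violated!
Step 2: Constraint must be active: 6*x = -6
x* = -6/6 = -1.0
lambda = (2*2*(-1.0) + 6)/6 = 0.3333
Step 3: Compute optimal value.
f(x*) = 2*(-1.0)^2 + 6*(-1.0) = -4.0


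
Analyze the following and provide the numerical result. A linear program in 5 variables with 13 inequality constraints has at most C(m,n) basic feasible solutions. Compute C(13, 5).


Each vertex corresponds to some choice of n active constraints out of m, so the number of vertices is at most C(m, n) = m! / (n!(m-n)!).
m = 13, n = 5
Numerator: 13 * 12 * 11 * 10 * 9
Denominator: 5! = 120
C(13, 5) = 1287


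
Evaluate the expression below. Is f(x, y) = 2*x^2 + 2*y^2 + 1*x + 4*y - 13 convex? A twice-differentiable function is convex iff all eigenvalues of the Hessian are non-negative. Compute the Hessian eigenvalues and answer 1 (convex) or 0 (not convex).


The Hessian of f(x,y) = 2*x^2 + 2*y^2 + 1*x + 4*y - 13 is:
H = [[4, 0], [0, 4]]
Trace = 4 + 4 = 8
Determinant = 4*4 - (0)^2 = 16
Discriminant = (8)^2 - 4*16 = 0.0
Eigenvalues: lambda_1 = 4.0, lambda_2 = 4.0
The function is convex.

1


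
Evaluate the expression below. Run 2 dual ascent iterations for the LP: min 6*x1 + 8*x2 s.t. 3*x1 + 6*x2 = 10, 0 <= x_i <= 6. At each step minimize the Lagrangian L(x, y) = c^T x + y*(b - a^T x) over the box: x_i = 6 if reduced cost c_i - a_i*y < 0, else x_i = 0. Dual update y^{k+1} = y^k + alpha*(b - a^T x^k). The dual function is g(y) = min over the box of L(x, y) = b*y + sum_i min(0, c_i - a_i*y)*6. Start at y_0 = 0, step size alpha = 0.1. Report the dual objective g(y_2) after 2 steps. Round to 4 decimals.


Dual ascent for LP: min 6*x1 + 8*x2, 3*x1 + 6*x2 = 10, 0 <= x_i <= 6
Step 1: y^k = 0.0, reduced costs: (6.0, 8.0)
  x^k = (0.0, 0.0), subgradient = b - a^T x = 10.0
  y^{k+1} = 0.0 + 0.1*10.0 = 1.0
Step 2: y^k = 1.0, reduced costs: (3.0, 2.0)
  x^k = (0.0, 0.0), subgradient = b - a^T x = 10.0
  y^{k+1} = 1.0 + 0.1*10.0 = 2.0
Dual objective at y_2 = 2.0: reduced costs (0.0, -4.0), box minimizer x = (0.0, 6.0)
g(y_2) = b*y + (c1 - a1*y)*x1 + (c2 - a2*y)*x2 = 10*2.0 + 0.0*0.0 + (-4.0)*6.0 = 20.0 + 0.0 - 24.0 = -4.0


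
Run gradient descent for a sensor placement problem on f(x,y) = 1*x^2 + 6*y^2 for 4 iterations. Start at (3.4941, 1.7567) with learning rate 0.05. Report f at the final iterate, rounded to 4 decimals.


Gradient descent on f(x,y) = 1*x^2 + 6*y^2.
Starting point: (3.4941, 1.7567), alpha = 0.05
Step 1: grad_x = 2*1*3.4941 = 6.9882, grad_y = 2*6*1.7567 = 21.0804
  x_1 = 3.4941 - 0.05*6.9882 = 3.1447
  y_1 = 1.7567 - 0.05*21.0804 = 0.7027
Step 2: grad_x = 2*1*3.1447 = 6.2894, grad_y = 2*6*0.7027 = 8.4322
  x_2 = 3.1447 - 0.05*6.2894 = 2.8302
  y_2 = 0.7027 - 0.05*8.4322 = 0.2811
Step 3: grad_x = 2*1*2.8302 = 5.6604, grad_y = 2*6*0.2811 = 3.3729
  x_3 = 2.8302 - 0.05*5.6604 = 2.5472
  y_3 = 0.2811 - 0.05*3.3729 = 0.1124
Step 4: grad_x = 2*1*2.5472 = 5.0944, grad_y = 2*6*0.1124 = 1.3491
  x_4 = 2.5472 - 0.05*5.0944 = 2.2925
  y_4 = 0.1124 - 0.05*1.3491 = 0.045
f(2.2925, 0.045) = 1*2.2925^2 + 6*0.045^2 = 5.2676


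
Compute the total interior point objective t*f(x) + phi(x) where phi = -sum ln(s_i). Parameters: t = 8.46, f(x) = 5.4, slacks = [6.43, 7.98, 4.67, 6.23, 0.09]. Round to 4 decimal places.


Step 1: Compute log-barrier.
ln values: [1.861, 2.0769, 1.5412, 1.8294, -2.4079]
phi = -(1.861 + 2.0769 + 1.5412 + 1.8294 - 2.4079) = -4.9005
Step 2: Compute augmented objective.
t*f(x) = 8.46*5.4 = 45.684
Total = 45.684 - 4.9005 = 40.7835


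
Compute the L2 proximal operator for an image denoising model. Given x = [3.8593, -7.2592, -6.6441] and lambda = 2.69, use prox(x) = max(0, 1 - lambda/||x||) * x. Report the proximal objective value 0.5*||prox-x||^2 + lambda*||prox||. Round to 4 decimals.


Step 1: Compute ||x||.
||x|| = 10.5704
Step 2: Compute scaling factor.
scale = max(0, 1 - 2.69/10.5704) = 0.7455
Step 3: prox(x) = [2.8772, -5.4119, -4.9533]
||prox(x)|| = 7.8804
Step 4: Proximal objective.
0.5*||prox-x||^2 = 3.6181
lambda*||prox|| = 21.1983
Total = 24.8164


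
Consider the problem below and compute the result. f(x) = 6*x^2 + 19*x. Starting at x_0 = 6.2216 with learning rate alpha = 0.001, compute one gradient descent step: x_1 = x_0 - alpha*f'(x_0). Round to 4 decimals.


We compute the gradient at x_0 and apply the update.
f'(x) = 12*x + 19
f'(6.2216) = 12*6.2216 + 19 = 93.6592
x_1 = 6.2216 - 0.001*93.6592 = 6.1279


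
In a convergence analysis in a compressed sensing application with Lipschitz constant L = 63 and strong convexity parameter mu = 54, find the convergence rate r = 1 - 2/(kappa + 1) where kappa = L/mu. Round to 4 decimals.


Step 1: Compute the condition number.
kappa = L/mu = 63/54 = 1.1667
Step 2: Compute the convergence rate.
r = 1 - 2/(kappa + 1) = 1 - 2*mu/(L + mu) = (L - mu)/(L + mu) = 9/117 = 0.0769


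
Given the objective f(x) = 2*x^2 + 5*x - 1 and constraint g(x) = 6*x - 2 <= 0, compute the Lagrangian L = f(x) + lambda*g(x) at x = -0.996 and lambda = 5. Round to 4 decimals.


Step 1: Evaluate f(x).
f(-0.996) = 2*(-0.996)^2 + 5*(-0.996) - 1 = -3.996
Step 2: Evaluate g(x).
g(-0.996) = 6*-0.996 - 2 = -7.976
Step 3: Compute Lagrangian.
L = -3.996 + 5*-7.976 = -43.876


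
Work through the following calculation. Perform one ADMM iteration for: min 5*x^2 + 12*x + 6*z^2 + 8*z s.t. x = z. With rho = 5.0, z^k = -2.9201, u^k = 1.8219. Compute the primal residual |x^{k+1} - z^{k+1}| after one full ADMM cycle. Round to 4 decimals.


ADMM iteration with rho = 5.0, z^k = -2.9201, u^k = 1.8219
Step 1: x-update.
Minimize 5*x^2 + 12*x + (5.0/2)*(x + 2.9201 + 1.8219)^2
FOC: (2*5 + 5.0)*x = -12 + 5.0*(-2.9201 - 1.8219)
x^{k+1} = -2.3807
Step 2: z-update.
Minimize 6*z^2 + 8*z + (5.0/2)*(-2.3807 - z + 1.8219)^2
FOC: (2*6 + 5.0)*z = -8 + 5.0*(-2.3807 + 1.8219)
z^{k+1} = -0.6349
Step 3: u-update.
u^{k+1} = 1.8219 - 2.3807 + 0.6349 = 0.0762
Step 4: Primal residual = |-2.3807 + 0.6349| = 1.7457


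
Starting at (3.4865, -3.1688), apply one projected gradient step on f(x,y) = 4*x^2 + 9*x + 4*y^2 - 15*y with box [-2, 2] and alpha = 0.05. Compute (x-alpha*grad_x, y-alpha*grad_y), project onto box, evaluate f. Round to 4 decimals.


Step 1: Compute gradient at (3.4865, -3.1688).
grad_x = 2*4*3.4865 + 9 = 36.892
grad_y = 2*4*-3.1688 - 15 = -40.3504
Step 2: Gradient step.
x_raw = 3.4865 - 0.05*36.892 = 1.6419
y_raw = -3.1688 - 0.05*-40.3504 = -1.1513
Step 3: Project onto [-2, 2].
x_proj = clip(1.6419) = 1.6419
y_proj = clip(-1.1513) = -1.1513
Step 4: Evaluate f.
f(1.6419, -1.1513) = 48.1314


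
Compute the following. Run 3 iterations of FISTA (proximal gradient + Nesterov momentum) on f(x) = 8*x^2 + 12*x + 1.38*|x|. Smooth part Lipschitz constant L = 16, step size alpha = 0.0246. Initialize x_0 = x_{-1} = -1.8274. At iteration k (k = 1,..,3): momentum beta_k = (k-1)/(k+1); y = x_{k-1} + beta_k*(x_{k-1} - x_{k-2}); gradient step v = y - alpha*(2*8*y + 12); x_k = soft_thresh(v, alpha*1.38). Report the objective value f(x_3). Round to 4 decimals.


FISTA on f(x) = 8*x^2 + 12*x + 1.38*|x|
L = 16, alpha = 0.0246
Iteration 1: beta = 0.0, y = -1.8274 + 0.0*(-1.8274 + 1.8274) = -1.8274
  grad(y) = -17.2384, v = y - alpha*grad = -1.4033
  prox(v) = soft_thresh(-1.4033, 0.0339) = -1.3694
Iteration 2: beta = 0.3333, y = -1.3694 + 0.3333*(-1.3694 + 1.8274) = -1.2167
  grad(y) = -7.4675, v = y - alpha*grad = -1.033
  prox(v) = soft_thresh(-1.033, 0.0339) = -0.9991
Iteration 3: beta = 0.5, y = -0.9991 + 0.5*(-0.9991 + 1.3694) = -0.8139
  grad(y) = -1.0226, v = y - alpha*grad = -0.7888
  prox(v) = soft_thresh(-0.7888, 0.0339) = -0.7548
f(x_3) = 8*(-0.7548)^2 + 12*(-0.7548) + 1.38*|-0.7548| = -3.4582


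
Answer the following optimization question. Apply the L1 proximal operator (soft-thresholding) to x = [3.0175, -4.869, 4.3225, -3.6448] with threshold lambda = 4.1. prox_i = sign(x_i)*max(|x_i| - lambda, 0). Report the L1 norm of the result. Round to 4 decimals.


Soft-thresholding with lambda = 4.1:
prox(3.0175) = sign(3.0175)*max(|3.0175| - 4.1, 0) = 0.0
prox(-4.869) = sign(-4.869)*max(|-4.869| - 4.1, 0) = -0.769
prox(4.3225) = sign(4.3225)*max(|4.3225| - 4.1, 0) = 0.2225
prox(-3.6448) = sign(-3.6448)*max(|-3.6448| - 4.1, 0) = 0.0
prox(x) = [0.0, -0.769, 0.2225, 0.0]
||prox(x)||_1 = 0.0 + 0.769 + 0.2225 + 0.0 = 0.9915


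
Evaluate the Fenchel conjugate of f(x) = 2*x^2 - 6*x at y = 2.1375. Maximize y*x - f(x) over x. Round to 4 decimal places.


f*(y) = sup_x {y*x - a*x^2 - b*x} = sup_x {(y-b)*x - a*x^2}
FOC: (y - b) - 2a*x = 0 => x* = (y - b)/(2a)
x* = (2.1375 + 6)/(2*2) = 2.0344
f*(2.1375) = (y-b)^2/(4a) = (2.1375 + 6)^2/(4*2)
= 66.2189/8 = 8.2774


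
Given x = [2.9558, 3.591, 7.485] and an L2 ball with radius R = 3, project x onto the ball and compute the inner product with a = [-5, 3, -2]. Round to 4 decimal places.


Step 1: Compute ||x|| (intermediates to 6 decimals).
||x|| = sqrt(2.9558^2 + 3.591^2 + 7.485^2) = 8.812336
Step 2: Project.
Since ||x|| > R, scale = R/||x|| = 3/8.812336 = 0.340432, proj(x) = scale * x
proj(x) = [1.006249, 1.222491, 2.548134]
Step 3: Dot product.
a^T * proj(x) = -5*1.006249 + 3*1.222491 - 2*2.548134 = -6.46


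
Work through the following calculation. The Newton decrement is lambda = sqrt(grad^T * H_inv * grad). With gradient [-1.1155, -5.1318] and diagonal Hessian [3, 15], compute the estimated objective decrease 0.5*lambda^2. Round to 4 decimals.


Step 1: H is diagonal, so H^(-1) * g = [-0.3718, -0.3421].
Step 2: g^T H^(-1) g = sum_i g_i^2 / H_ii
  = (-1.1155)^2/3 + (-5.1318)^2/15
  = 0.4148 + 1.7557 = 2.1705
Step 3: Objective decrease = 0.5 * g^T H^(-1) g = 1.0852


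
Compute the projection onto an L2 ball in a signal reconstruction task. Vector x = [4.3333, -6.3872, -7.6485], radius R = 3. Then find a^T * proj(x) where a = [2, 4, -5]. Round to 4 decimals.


Step 1: Compute ||x|| (intermediates to 6 decimals).
||x|| = sqrt(4.3333^2 + (-6.3872)^2 + (-7.6485)^2) = 10.866157
Step 2: Project.
Since ||x|| > R, scale = R/||x|| = 3/10.866157 = 0.276087, proj(x) = scale * x
proj(x) = [1.196368, -1.763423, -2.111651]
Step 3: Dot product.
a^T * proj(x) = 2*1.196368 + 4*(-1.763423) - 5*(-2.111651) = 5.8973


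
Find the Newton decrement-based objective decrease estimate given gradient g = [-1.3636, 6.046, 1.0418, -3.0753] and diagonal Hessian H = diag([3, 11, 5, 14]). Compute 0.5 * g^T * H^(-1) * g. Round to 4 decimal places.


Step 1: H is diagonal, so H^(-1) * g = [-0.4545, 0.5496, 0.2084, -0.2197].
Step 2: g^T H^(-1) g = sum_i g_i^2 / H_ii
  = (-1.3636)^2/3 + (6.046)^2/11 + (1.0418)^2/5 + (-3.0753)^2/14
  = 0.6198 + 3.3231 + 0.2171 + 0.6755 = 4.8355
Step 3: Objective decrease = 0.5 * g^T H^(-1) g = 2.4178


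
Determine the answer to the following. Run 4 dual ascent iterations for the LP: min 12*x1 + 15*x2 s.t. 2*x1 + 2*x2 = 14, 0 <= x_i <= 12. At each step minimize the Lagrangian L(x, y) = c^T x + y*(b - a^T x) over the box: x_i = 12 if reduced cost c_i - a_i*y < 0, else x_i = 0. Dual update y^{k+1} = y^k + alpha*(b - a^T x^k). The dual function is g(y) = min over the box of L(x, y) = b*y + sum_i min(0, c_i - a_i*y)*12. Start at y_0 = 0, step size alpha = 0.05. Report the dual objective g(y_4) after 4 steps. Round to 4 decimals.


Dual ascent for LP: min 12*x1 + 15*x2, 2*x1 + 2*x2 = 14, 0 <= x_i <= 12
Step 1: y^k = 0.0, reduced costs: (12.0, 15.0)
  x^k = (0.0, 0.0), subgradient = b - a^T x = 14.0
  y^{k+1} = 0.0 + 0.05*14.0 = 0.7
Step 2: y^k = 0.7, reduced costs: (10.6, 13.6)
  x^k = (0.0, 0.0), subgradient = b - a^T x = 14.0
  y^{k+1} = 0.7 + 0.05*14.0 = 1.4
Step 3: y^k = 1.4, reduced costs: (9.2, 12.2)
  x^k = (0.0, 0.0), subgradient = b - a^T x = 14.0
  y^{k+1} = 1.4 + 0.05*14.0 = 2.1
Step 4: y^k = 2.1, reduced costs: (7.8, 10.8)
  x^k = (0.0, 0.0), subgradient = b - a^T x = 14.0
  y^{k+1} = 2.1 + 0.05*14.0 = 2.8
Dual objective at y_4 = 2.8: reduced costs (6.4, 9.4), box minimizer x = (0.0, 0.0)
g(y_4) = b*y + (c1 - a1*y)*x1 + (c2 - a2*y)*x2 = 14*2.8 + 6.4*0.0 + 9.4*0.0 = 39.2 + 0.0 + 0.0 = 39.2


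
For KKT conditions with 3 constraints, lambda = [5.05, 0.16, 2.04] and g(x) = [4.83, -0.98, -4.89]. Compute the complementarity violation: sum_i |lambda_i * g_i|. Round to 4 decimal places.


KKT complementary slackness check:
lambda_1 * g_1 = 5.05 * 4.83 = 24.3915
lambda_2 * g_2 = 0.16 * -0.98 = -0.1568
lambda_3 * g_3 = 2.04 * -4.89 = -9.9756
Total violation = 24.3915 + 0.1568 + 9.9756 = 34.5239


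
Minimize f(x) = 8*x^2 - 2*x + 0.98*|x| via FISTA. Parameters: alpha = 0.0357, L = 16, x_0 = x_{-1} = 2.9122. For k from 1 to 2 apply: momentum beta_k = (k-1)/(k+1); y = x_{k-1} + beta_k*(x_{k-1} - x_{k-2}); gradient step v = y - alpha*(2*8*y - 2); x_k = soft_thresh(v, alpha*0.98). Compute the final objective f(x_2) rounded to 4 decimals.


FISTA on f(x) = 8*x^2 - 2*x + 0.98*|x|
L = 16, alpha = 0.0357
Iteration 1: beta = 0.0, y = 2.9122 + 0.0*(2.9122 - 2.9122) = 2.9122
  grad(y) = 44.5952, v = y - alpha*grad = 1.3202
  prox(v) = soft_thresh(1.3202, 0.035) = 1.2852
Iteration 2: beta = 0.3333, y = 1.2852 + 0.3333*(1.2852 - 2.9122) = 0.7428
  grad(y) = 9.8851, v = y - alpha*grad = 0.3899
  prox(v) = soft_thresh(0.3899, 0.035) = 0.3549
f(x_2) = 8*0.3549^2 - 2*0.3549 + 0.98*|0.3549| = 0.6458


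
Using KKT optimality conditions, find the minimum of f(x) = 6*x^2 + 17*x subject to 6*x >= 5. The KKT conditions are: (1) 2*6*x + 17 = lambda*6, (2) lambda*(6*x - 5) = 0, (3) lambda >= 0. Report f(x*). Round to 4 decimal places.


Step 1: Try lambda = 0 (constraint inactive).
x_unc = -17/(2*6) = -1.4167
Check: 6*-1.4167 = -8.5002 < 5 -- violated!
Step 2: Constraint must be active: 6*x = 5
x* = 5/6 = 0.8333 (rounded; the exact value 5/6 is used below)
lambda = (2*6*(5/6) + 17)/6 = 4.5
Step 3: Compute optimal value.
f(x*) = 6*(5/6)^2 + 17*(5/6) = 18.3333


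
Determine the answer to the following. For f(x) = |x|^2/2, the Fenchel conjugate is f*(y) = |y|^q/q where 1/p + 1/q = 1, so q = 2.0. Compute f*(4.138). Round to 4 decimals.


The conjugate exponent q satisfies 1/p + 1/q = 1.
p = 2, so q = 2/(2 - 1) = 2.0
|y|^q = 4.138^2.0 = 17.123
f*(4.138) = 17.123 / 2.0 = 8.5615


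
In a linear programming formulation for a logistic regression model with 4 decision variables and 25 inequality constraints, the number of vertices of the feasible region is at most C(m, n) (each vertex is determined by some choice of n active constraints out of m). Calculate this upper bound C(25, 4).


Each vertex corresponds to some choice of n active constraints out of m, so the number of vertices is at most C(m, n) = m! / (n!(m-n)!).
m = 25, n = 4
Numerator: 25 * 24 * 23 * 22
Denominator: 4! = 24
C(25, 4) = 12650


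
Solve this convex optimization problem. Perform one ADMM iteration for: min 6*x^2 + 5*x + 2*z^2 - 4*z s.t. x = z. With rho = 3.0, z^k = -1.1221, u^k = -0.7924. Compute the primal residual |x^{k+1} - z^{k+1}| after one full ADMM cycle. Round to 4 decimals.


ADMM iteration with rho = 3.0, z^k = -1.1221, u^k = -0.7924
Step 1: x-update.
Minimize 6*x^2 + 5*x + (3.0/2)*(x + 1.1221 - 0.7924)^2
FOC: (2*6 + 3.0)*x = -5 + 3.0*(-1.1221 + 0.7924)
x^{k+1} = -0.3993
Step 2: z-update.
Minimize 2*z^2 - 4*z + (3.0/2)*(-0.3993 - z - 0.7924)^2
FOC: (2*2 + 3.0)*z = 4 + 3.0*(-0.3993 - 0.7924)
z^{k+1} = 0.0607
Step 3: u-update.
u^{k+1} = -0.7924 - 0.3993 - 0.0607 = -1.2524
Step 4: Primal residual = |-0.3993 - 0.0607| = 0.46


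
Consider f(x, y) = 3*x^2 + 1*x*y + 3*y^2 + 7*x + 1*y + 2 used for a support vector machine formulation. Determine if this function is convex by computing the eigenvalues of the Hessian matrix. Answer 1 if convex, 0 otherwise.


The Hessian of f(x,y) = 3*x^2 + 1*x*y + 3*y^2 + 7*x + 1*y + 2 is:
H = [[6, 1], [1, 6]]
Trace = 6 + 6 = 12
Determinant = 6*6 - (1)^2 = 35
Discriminant = (12)^2 - 4*35 = 4.0
Eigenvalues: lambda_1 = 5.0, lambda_2 = 7.0
The function is convex.

1


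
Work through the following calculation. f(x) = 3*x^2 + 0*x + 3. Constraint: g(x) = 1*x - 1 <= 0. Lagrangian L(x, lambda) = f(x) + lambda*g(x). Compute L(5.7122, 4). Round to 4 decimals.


Step 1: Evaluate f(x).
f(5.7122) = 3*5.7122^2 + 0*5.7122 + 3 = 100.8877
Step 2: Evaluate g(x).
g(5.7122) = 1*5.7122 - 1 = 4.7122
Step 3: Compute Lagrangian.
L = 100.8877 + 4*4.7122 = 119.7365


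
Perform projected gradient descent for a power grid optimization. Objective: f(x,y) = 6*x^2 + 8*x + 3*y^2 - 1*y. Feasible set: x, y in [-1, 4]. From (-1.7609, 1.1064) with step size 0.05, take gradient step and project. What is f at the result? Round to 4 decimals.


Step 1: Compute gradient at (-1.7609, 1.1064).
grad_x = 2*6*-1.7609 + 8 = -13.1308
grad_y = 2*3*1.1064 - 1 = 5.6384
Step 2: Gradient step.
x_raw = -1.7609 - 0.05*-13.1308 = -1.1044
y_raw = 1.1064 - 0.05*5.6384 = 0.8245
Step 3: Project onto [-1, 4].
x_proj = clip(-1.1044) = -1.0
y_proj = clip(0.8245) = 0.8245
Step 4: Evaluate f.
f(-1.0, 0.8245) = -0.7852


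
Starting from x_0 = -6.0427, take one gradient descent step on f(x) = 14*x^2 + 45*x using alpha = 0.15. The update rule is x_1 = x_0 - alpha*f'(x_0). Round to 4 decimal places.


We compute the gradient at x_0 and apply the update.
f'(x) = 28*x + 45
f'(-6.0427) = 28*-6.0427 + 45 = -124.1956
x_1 = -6.0427 - 0.15*-124.1956 = 12.5866
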